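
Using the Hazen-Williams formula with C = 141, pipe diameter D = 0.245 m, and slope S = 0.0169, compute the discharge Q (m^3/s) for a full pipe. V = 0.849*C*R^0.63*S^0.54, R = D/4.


For a full circular pipe, R = D/4 = 0.245/4 = 0.0612 m.
V = 0.849 * 141 * 0.0612^0.63 * 0.0169^0.54
  = 0.849 * 141 * 0.172138 * 0.110423
  = 2.2754 m/s.
Pipe area A = pi*D^2/4 = pi*0.245^2/4 = 0.0471 m^2.
Q = A * V = 0.0471 * 2.2754 = 0.1073 m^3/s.

0.1073


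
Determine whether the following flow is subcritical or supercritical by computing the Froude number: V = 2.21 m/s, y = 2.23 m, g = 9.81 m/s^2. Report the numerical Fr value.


The Froude number is defined as Fr = V / sqrt(g*y).
g*y = 9.81 * 2.23 = 21.8763.
sqrt(g*y) = sqrt(21.8763) = 4.6772.
Fr = 2.21 / 4.6772 = 0.4725.
Since Fr < 1, the flow is subcritical.

0.4725


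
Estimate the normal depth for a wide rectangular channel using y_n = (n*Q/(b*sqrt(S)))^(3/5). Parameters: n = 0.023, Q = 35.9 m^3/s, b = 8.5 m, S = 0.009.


We use the wide-channel approximation y_n = (n*Q/(b*sqrt(S)))^(3/5).
sqrt(S) = sqrt(0.009) = 0.094868.
Numerator: n*Q = 0.023 * 35.9 = 0.8257.
Denominator: b*sqrt(S) = 8.5 * 0.094868 = 0.806378.
arg = 1.024.
y_n = 1.024^(3/5) = 1.0143 m.

1.0143


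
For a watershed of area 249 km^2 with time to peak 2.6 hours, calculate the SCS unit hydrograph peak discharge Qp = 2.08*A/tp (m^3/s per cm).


SCS formula: Qp = 2.08 * A / tp.
Qp = 2.08 * 249 / 2.6
   = 517.92 / 2.6
   = 199.2 m^3/s per cm.

199.2


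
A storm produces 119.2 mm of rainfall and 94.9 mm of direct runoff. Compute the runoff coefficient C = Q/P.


The runoff coefficient C = runoff depth / rainfall depth.
C = 94.9 / 119.2
  = 0.7961.

0.7961


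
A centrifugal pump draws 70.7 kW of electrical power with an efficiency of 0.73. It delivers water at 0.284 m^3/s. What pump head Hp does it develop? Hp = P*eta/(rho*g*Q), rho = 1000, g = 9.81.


Pump head formula: Hp = P * eta / (rho * g * Q).
Numerator: P * eta = 70.7 * 1000 * 0.73 = 51611.0 W.
Denominator: rho * g * Q = 1000 * 9.81 * 0.284 = 2786.04.
Hp = 51611.0 / 2786.04 = 18.52 m.

18.52


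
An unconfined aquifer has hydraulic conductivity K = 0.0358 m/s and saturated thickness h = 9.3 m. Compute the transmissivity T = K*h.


Transmissivity is defined as T = K * h.
T = 0.0358 * 9.3
  = 0.3329 m^2/s.

0.3329


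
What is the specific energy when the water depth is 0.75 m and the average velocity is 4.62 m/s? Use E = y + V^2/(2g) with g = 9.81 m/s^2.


Specific energy E = y + V^2/(2g).
Velocity head = V^2/(2g) = 4.62^2 / (2*9.81) = 21.3444 / 19.62 = 1.0879 m.
E = 0.75 + 1.0879 = 1.8379 m.

1.8379


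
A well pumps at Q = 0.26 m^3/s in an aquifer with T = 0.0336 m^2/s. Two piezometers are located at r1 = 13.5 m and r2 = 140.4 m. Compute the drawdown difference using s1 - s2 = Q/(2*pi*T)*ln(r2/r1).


Thiem equation: s1 - s2 = Q/(2*pi*T) * ln(r2/r1).
ln(r2/r1) = ln(140.4/13.5) = 2.3418.
Q/(2*pi*T) = 0.26 / (2*pi*0.0336) = 0.26 / 0.2111 = 1.2316.
s1 - s2 = 1.2316 * 2.3418 = 2.8841 m.

2.8841


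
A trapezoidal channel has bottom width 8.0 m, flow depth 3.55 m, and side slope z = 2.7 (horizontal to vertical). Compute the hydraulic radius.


For a trapezoidal section with side slope z:
A = (b + z*y)*y = (8.0 + 2.7*3.55)*3.55 = 62.427 m^2.
P = b + 2*y*sqrt(1 + z^2) = 8.0 + 2*3.55*sqrt(1 + 2.7^2) = 28.443 m.
R = A/P = 62.427 / 28.443 = 2.1948 m.

2.1948


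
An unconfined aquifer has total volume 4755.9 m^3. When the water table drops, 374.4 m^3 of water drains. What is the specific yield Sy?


Specific yield Sy = Volume drained / Total volume.
Sy = 374.4 / 4755.9
   = 0.0787.

0.0787


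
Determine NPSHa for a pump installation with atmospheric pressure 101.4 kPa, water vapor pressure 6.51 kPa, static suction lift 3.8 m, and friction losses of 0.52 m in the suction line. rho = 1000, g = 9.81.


NPSHa = p_atm/(rho*g) - z_s - hf_s - p_vap/(rho*g).
p_atm/(rho*g) = 101.4*1000 / (1000*9.81) = 10.336 m.
p_vap/(rho*g) = 6.51*1000 / (1000*9.81) = 0.664 m.
NPSHa = 10.336 - 3.8 - 0.52 - 0.664
      = 5.35 m.

5.35


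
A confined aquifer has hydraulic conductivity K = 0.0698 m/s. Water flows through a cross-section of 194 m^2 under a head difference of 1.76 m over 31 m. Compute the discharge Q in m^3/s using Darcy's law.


Darcy's law: Q = K * A * i, where i = dh/L.
Hydraulic gradient i = 1.76 / 31 = 0.056774.
Q = 0.0698 * 194 * 0.056774
  = 0.7688 m^3/s.

0.7688


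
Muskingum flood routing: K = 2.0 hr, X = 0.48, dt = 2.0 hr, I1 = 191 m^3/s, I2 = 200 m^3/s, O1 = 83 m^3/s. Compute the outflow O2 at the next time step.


Muskingum coefficients:
denom = 2*K*(1-X) + dt = 2*2.0*(1-0.48) + 2.0 = 4.08.
C0 = (dt - 2*K*X)/denom = (2.0 - 2*2.0*0.48)/4.08 = 0.0196.
C1 = (dt + 2*K*X)/denom = (2.0 + 2*2.0*0.48)/4.08 = 0.9608.
C2 = (2*K*(1-X) - dt)/denom = 0.0196.
O2 = C0*I2 + C1*I1 + C2*O1
   = 0.0196*200 + 0.9608*191 + 0.0196*83
   = 189.06 m^3/s.

189.06


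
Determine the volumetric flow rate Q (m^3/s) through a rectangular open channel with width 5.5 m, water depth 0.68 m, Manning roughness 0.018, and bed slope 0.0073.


For a rectangular channel, the cross-sectional area A = b * y = 5.5 * 0.68 = 3.74 m^2.
The wetted perimeter P = b + 2y = 5.5 + 2*0.68 = 6.86 m.
Hydraulic radius R = A/P = 3.74/6.86 = 0.5452 m.
Velocity V = (1/n)*R^(2/3)*S^(1/2) = (1/0.018)*0.5452^(2/3)*0.0073^(1/2) = 3.1678 m/s.
Discharge Q = A * V = 3.74 * 3.1678 = 11.847 m^3/s.

11.847


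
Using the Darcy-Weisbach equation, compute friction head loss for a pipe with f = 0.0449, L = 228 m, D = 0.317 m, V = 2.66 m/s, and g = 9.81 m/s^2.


Darcy-Weisbach equation: h_f = f * (L/D) * V^2/(2g).
f * L/D = 0.0449 * 228/0.317 = 32.294.
V^2/(2g) = 2.66^2 / (2*9.81) = 7.0756 / 19.62 = 0.3606 m.
h_f = 32.294 * 0.3606 = 11.646 m.

11.646


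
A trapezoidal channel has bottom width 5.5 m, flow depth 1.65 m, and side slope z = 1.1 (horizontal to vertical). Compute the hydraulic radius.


For a trapezoidal section with side slope z:
A = (b + z*y)*y = (5.5 + 1.1*1.65)*1.65 = 12.07 m^2.
P = b + 2*y*sqrt(1 + z^2) = 5.5 + 2*1.65*sqrt(1 + 1.1^2) = 10.406 m.
R = A/P = 12.07 / 10.406 = 1.1599 m.

1.1599


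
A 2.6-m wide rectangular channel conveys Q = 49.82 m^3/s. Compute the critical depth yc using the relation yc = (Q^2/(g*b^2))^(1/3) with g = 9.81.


Using yc = (Q^2 / (g * b^2))^(1/3):
Q^2 = 49.82^2 = 2482.03.
g * b^2 = 9.81 * 2.6^2 = 9.81 * 6.76 = 66.32.
Q^2 / (g*b^2) = 2482.03 / 66.32 = 37.4251.
yc = 37.4251^(1/3) = 3.345 m.

3.345


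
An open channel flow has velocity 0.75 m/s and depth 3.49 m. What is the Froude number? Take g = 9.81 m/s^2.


The Froude number is defined as Fr = V / sqrt(g*y).
g*y = 9.81 * 3.49 = 34.2369.
sqrt(g*y) = sqrt(34.2369) = 5.8512.
Fr = 0.75 / 5.8512 = 0.1282.

0.1282


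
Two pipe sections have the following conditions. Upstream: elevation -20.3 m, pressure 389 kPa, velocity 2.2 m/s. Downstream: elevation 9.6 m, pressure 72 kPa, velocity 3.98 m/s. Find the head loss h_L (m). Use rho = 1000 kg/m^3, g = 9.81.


Total head at each section: H = z + p/(rho*g) + V^2/(2g).
H1 = -20.3 + 389*1000/(1000*9.81) + 2.2^2/(2*9.81)
   = -20.3 + 39.653 + 0.2467
   = 19.6 m.
H2 = 9.6 + 72*1000/(1000*9.81) + 3.98^2/(2*9.81)
   = 9.6 + 7.339 + 0.8074
   = 17.747 m.
h_L = H1 - H2 = 19.6 - 17.747 = 1.853 m.

1.853


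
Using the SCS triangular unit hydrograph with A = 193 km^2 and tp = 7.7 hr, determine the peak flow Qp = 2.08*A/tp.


SCS formula: Qp = 2.08 * A / tp.
Qp = 2.08 * 193 / 7.7
   = 401.44 / 7.7
   = 52.14 m^3/s per cm.

52.14


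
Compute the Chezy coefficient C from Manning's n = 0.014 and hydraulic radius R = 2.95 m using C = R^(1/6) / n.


The Chezy coefficient relates to Manning's n through C = R^(1/6) / n.
R^(1/6) = 2.95^(1/6) = 1.197578.
C = 1.197578 / 0.014 = 85.54 m^(1/2)/s.

85.54


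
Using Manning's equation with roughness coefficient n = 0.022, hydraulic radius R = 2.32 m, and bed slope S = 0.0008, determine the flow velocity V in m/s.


Manning's equation gives V = (1/n) * R^(2/3) * S^(1/2).
First, compute R^(2/3) = 2.32^(2/3) = 1.7525.
Next, S^(1/2) = 0.0008^(1/2) = 0.028284.
Then 1/n = 1/0.022 = 45.45.
V = 45.45 * 1.7525 * 0.028284 = 2.2531 m/s.

2.2531


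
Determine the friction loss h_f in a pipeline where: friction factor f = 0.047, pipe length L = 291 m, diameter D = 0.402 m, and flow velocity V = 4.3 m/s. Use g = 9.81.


Darcy-Weisbach equation: h_f = f * (L/D) * V^2/(2g).
f * L/D = 0.047 * 291/0.402 = 34.0224.
V^2/(2g) = 4.3^2 / (2*9.81) = 18.49 / 19.62 = 0.9424 m.
h_f = 34.0224 * 0.9424 = 32.063 m.

32.063


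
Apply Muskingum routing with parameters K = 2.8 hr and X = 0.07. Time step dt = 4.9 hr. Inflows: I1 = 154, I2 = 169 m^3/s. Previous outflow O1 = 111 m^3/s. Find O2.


Muskingum coefficients:
denom = 2*K*(1-X) + dt = 2*2.8*(1-0.07) + 4.9 = 10.108.
C0 = (dt - 2*K*X)/denom = (4.9 - 2*2.8*0.07)/10.108 = 0.446.
C1 = (dt + 2*K*X)/denom = (4.9 + 2*2.8*0.07)/10.108 = 0.5235.
C2 = (2*K*(1-X) - dt)/denom = 0.0305.
O2 = C0*I2 + C1*I1 + C2*O1
   = 0.446*169 + 0.5235*154 + 0.0305*111
   = 159.38 m^3/s.

159.38


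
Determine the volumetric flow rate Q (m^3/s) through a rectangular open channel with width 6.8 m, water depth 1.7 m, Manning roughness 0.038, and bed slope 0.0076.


For a rectangular channel, the cross-sectional area A = b * y = 6.8 * 1.7 = 11.56 m^2.
The wetted perimeter P = b + 2y = 6.8 + 2*1.7 = 10.2 m.
Hydraulic radius R = A/P = 11.56/10.2 = 1.1333 m.
Velocity V = (1/n)*R^(2/3)*S^(1/2) = (1/0.038)*1.1333^(2/3)*0.0076^(1/2) = 2.4938 m/s.
Discharge Q = A * V = 11.56 * 2.4938 = 28.828 m^3/s.

28.828


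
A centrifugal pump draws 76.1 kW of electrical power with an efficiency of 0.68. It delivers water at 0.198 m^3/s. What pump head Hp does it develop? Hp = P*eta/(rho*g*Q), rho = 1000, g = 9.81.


Pump head formula: Hp = P * eta / (rho * g * Q).
Numerator: P * eta = 76.1 * 1000 * 0.68 = 51748.0 W.
Denominator: rho * g * Q = 1000 * 9.81 * 0.198 = 1942.38.
Hp = 51748.0 / 1942.38 = 26.64 m.

26.64


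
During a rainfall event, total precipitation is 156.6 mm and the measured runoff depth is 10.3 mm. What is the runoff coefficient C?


The runoff coefficient C = runoff depth / rainfall depth.
C = 10.3 / 156.6
  = 0.0658.

0.0658


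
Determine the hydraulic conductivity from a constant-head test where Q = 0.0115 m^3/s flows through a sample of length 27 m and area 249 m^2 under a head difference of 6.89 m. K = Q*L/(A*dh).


From K = Q*L / (A*dh):
Numerator: Q*L = 0.0115 * 27 = 0.3105.
Denominator: A*dh = 249 * 6.89 = 1715.61.
K = 0.3105 / 1715.61 = 0.000181 m/s.

0.000181


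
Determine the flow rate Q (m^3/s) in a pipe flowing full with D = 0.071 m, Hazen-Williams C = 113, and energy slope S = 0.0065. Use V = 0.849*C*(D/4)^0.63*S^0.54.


For a full circular pipe, R = D/4 = 0.071/4 = 0.0177 m.
V = 0.849 * 113 * 0.0177^0.63 * 0.0065^0.54
  = 0.849 * 113 * 0.078885 * 0.065913
  = 0.4988 m/s.
Pipe area A = pi*D^2/4 = pi*0.071^2/4 = 0.004 m^2.
Q = A * V = 0.004 * 0.4988 = 0.002 m^3/s.

0.002


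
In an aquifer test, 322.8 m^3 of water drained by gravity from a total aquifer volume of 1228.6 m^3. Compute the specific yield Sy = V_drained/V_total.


Specific yield Sy = Volume drained / Total volume.
Sy = 322.8 / 1228.6
   = 0.2627.

0.2627


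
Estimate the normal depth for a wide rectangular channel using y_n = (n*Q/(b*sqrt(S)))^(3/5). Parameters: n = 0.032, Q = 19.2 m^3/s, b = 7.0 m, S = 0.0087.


We use the wide-channel approximation y_n = (n*Q/(b*sqrt(S)))^(3/5).
sqrt(S) = sqrt(0.0087) = 0.093274.
Numerator: n*Q = 0.032 * 19.2 = 0.6144.
Denominator: b*sqrt(S) = 7.0 * 0.093274 = 0.652918.
arg = 0.941.
y_n = 0.941^(3/5) = 0.9642 m.

0.9642


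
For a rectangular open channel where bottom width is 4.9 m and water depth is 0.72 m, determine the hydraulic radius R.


For a rectangular section:
Flow area A = b * y = 4.9 * 0.72 = 3.53 m^2.
Wetted perimeter P = b + 2y = 4.9 + 2*0.72 = 6.34 m.
Hydraulic radius R = A/P = 3.53 / 6.34 = 0.5565 m.

0.5565


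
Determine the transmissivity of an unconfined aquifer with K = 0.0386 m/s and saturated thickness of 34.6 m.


Transmissivity is defined as T = K * h.
T = 0.0386 * 34.6
  = 1.3356 m^2/s.

1.3356


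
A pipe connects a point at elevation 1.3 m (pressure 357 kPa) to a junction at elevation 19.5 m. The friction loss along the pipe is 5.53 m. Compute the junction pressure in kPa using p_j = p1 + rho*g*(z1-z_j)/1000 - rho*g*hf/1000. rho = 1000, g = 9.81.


Junction pressure: p_j = p1 + rho*g*(z1 - z_j)/1000 - rho*g*hf/1000.
Elevation term = 1000*9.81*(1.3 - 19.5)/1000 = -178.542 kPa.
Friction term = 1000*9.81*5.53/1000 = 54.249 kPa.
p_j = 357 + -178.542 - 54.249 = 124.21 kPa.

124.21


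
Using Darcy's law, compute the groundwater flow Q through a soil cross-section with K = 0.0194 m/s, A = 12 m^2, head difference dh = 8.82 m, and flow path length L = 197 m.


Darcy's law: Q = K * A * i, where i = dh/L.
Hydraulic gradient i = 8.82 / 197 = 0.044772.
Q = 0.0194 * 12 * 0.044772
  = 0.0104 m^3/s.

0.0104


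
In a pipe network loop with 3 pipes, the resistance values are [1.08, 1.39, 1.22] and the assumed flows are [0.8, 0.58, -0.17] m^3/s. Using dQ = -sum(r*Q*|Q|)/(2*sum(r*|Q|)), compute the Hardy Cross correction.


Numerator terms (r*Q*|Q|): 1.08*0.8*|0.8| = 0.6912; 1.39*0.58*|0.58| = 0.4676; 1.22*-0.17*|-0.17| = -0.0353.
Sum of numerator = 1.1235.
Denominator terms (r*|Q|): 1.08*|0.8| = 0.864; 1.39*|0.58| = 0.8062; 1.22*|-0.17| = 0.2074.
2 * sum of denominator = 2 * 1.8776 = 3.7552.
dQ = -1.1235 / 3.7552 = -0.2992 m^3/s.

-0.2992


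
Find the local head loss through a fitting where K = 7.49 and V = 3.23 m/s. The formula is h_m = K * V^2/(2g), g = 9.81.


Minor loss formula: h_m = K * V^2/(2g).
V^2 = 3.23^2 = 10.4329.
V^2/(2g) = 10.4329 / 19.62 = 0.5317 m.
h_m = 7.49 * 0.5317 = 3.9828 m.

3.9828


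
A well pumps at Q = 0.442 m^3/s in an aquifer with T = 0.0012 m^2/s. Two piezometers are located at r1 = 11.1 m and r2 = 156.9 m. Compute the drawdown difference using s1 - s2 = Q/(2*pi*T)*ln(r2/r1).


Thiem equation: s1 - s2 = Q/(2*pi*T) * ln(r2/r1).
ln(r2/r1) = ln(156.9/11.1) = 2.6487.
Q/(2*pi*T) = 0.442 / (2*pi*0.0012) = 0.442 / 0.0075 = 58.6221.
s1 - s2 = 58.6221 * 2.6487 = 155.2701 m.

155.2701


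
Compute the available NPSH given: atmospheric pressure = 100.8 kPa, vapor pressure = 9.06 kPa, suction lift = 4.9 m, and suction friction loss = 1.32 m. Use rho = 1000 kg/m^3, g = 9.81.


NPSHa = p_atm/(rho*g) - z_s - hf_s - p_vap/(rho*g).
p_atm/(rho*g) = 100.8*1000 / (1000*9.81) = 10.275 m.
p_vap/(rho*g) = 9.06*1000 / (1000*9.81) = 0.924 m.
NPSHa = 10.275 - 4.9 - 1.32 - 0.924
      = 3.13 m.

3.13


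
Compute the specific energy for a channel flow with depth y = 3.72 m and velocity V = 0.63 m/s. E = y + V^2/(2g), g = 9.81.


Specific energy E = y + V^2/(2g).
Velocity head = V^2/(2g) = 0.63^2 / (2*9.81) = 0.3969 / 19.62 = 0.0202 m.
E = 3.72 + 0.0202 = 3.7402 m.

3.7402


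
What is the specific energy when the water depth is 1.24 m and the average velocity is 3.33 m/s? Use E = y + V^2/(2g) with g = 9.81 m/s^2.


Specific energy E = y + V^2/(2g).
Velocity head = V^2/(2g) = 3.33^2 / (2*9.81) = 11.0889 / 19.62 = 0.5652 m.
E = 1.24 + 0.5652 = 1.8052 m.

1.8052


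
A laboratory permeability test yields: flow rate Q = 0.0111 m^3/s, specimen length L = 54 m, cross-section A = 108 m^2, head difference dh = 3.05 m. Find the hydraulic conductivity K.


From K = Q*L / (A*dh):
Numerator: Q*L = 0.0111 * 54 = 0.5994.
Denominator: A*dh = 108 * 3.05 = 329.4.
K = 0.5994 / 329.4 = 0.00182 m/s.

0.00182


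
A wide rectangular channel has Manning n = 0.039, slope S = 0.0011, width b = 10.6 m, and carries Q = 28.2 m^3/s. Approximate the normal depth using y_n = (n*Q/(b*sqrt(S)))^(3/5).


We use the wide-channel approximation y_n = (n*Q/(b*sqrt(S)))^(3/5).
sqrt(S) = sqrt(0.0011) = 0.033166.
Numerator: n*Q = 0.039 * 28.2 = 1.0998.
Denominator: b*sqrt(S) = 10.6 * 0.033166 = 0.35156.
arg = 3.1283.
y_n = 3.1283^(3/5) = 1.9824 m.

1.9824


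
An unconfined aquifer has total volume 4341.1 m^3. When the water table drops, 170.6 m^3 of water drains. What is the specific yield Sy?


Specific yield Sy = Volume drained / Total volume.
Sy = 170.6 / 4341.1
   = 0.0393.

0.0393


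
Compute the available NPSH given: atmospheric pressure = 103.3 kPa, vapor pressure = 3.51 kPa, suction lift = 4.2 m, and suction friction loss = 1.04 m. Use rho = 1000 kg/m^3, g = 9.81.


NPSHa = p_atm/(rho*g) - z_s - hf_s - p_vap/(rho*g).
p_atm/(rho*g) = 103.3*1000 / (1000*9.81) = 10.53 m.
p_vap/(rho*g) = 3.51*1000 / (1000*9.81) = 0.358 m.
NPSHa = 10.53 - 4.2 - 1.04 - 0.358
      = 4.93 m.

4.93


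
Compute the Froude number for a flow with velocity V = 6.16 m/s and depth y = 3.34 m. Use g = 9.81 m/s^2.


The Froude number is defined as Fr = V / sqrt(g*y).
g*y = 9.81 * 3.34 = 32.7654.
sqrt(g*y) = sqrt(32.7654) = 5.7241.
Fr = 6.16 / 5.7241 = 1.0762.

1.0762


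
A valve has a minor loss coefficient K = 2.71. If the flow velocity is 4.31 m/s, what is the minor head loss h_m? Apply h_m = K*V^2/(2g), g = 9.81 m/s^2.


Minor loss formula: h_m = K * V^2/(2g).
V^2 = 4.31^2 = 18.5761.
V^2/(2g) = 18.5761 / 19.62 = 0.9468 m.
h_m = 2.71 * 0.9468 = 2.5658 m.

2.5658


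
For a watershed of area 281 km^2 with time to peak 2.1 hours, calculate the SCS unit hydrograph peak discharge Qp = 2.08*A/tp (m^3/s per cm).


SCS formula: Qp = 2.08 * A / tp.
Qp = 2.08 * 281 / 2.1
   = 584.48 / 2.1
   = 278.32 m^3/s per cm.

278.32


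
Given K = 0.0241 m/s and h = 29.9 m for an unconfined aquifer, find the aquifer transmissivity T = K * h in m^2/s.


Transmissivity is defined as T = K * h.
T = 0.0241 * 29.9
  = 0.7206 m^2/s.

0.7206


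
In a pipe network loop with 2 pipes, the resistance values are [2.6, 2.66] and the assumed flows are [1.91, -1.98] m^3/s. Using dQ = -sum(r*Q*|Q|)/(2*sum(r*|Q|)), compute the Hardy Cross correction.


Numerator terms (r*Q*|Q|): 2.6*1.91*|1.91| = 9.4851; 2.66*-1.98*|-1.98| = -10.4283.
Sum of numerator = -0.9432.
Denominator terms (r*|Q|): 2.6*|1.91| = 4.966; 2.66*|-1.98| = 5.2668.
2 * sum of denominator = 2 * 10.2328 = 20.4656.
dQ = --0.9432 / 20.4656 = 0.0461 m^3/s.

0.0461


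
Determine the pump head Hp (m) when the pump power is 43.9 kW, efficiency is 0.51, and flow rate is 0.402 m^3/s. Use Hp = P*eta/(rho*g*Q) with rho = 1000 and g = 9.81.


Pump head formula: Hp = P * eta / (rho * g * Q).
Numerator: P * eta = 43.9 * 1000 * 0.51 = 22389.0 W.
Denominator: rho * g * Q = 1000 * 9.81 * 0.402 = 3943.62.
Hp = 22389.0 / 3943.62 = 5.68 m.

5.68


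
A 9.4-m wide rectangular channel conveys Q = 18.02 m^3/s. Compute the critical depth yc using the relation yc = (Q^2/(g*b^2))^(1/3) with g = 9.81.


Using yc = (Q^2 / (g * b^2))^(1/3):
Q^2 = 18.02^2 = 324.72.
g * b^2 = 9.81 * 9.4^2 = 9.81 * 88.36 = 866.81.
Q^2 / (g*b^2) = 324.72 / 866.81 = 0.3746.
yc = 0.3746^(1/3) = 0.7209 m.

0.7209


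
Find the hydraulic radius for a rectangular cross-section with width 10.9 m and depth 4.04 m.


For a rectangular section:
Flow area A = b * y = 10.9 * 4.04 = 44.04 m^2.
Wetted perimeter P = b + 2y = 10.9 + 2*4.04 = 18.98 m.
Hydraulic radius R = A/P = 44.04 / 18.98 = 2.3201 m.

2.3201


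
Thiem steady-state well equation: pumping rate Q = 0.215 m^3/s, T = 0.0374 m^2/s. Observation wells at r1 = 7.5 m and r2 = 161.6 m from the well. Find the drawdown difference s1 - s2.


Thiem equation: s1 - s2 = Q/(2*pi*T) * ln(r2/r1).
ln(r2/r1) = ln(161.6/7.5) = 3.0702.
Q/(2*pi*T) = 0.215 / (2*pi*0.0374) = 0.215 / 0.235 = 0.9149.
s1 - s2 = 0.9149 * 3.0702 = 2.809 m.

2.809


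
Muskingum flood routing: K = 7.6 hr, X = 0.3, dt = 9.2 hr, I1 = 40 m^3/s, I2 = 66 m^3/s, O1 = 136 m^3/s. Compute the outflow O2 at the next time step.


Muskingum coefficients:
denom = 2*K*(1-X) + dt = 2*7.6*(1-0.3) + 9.2 = 19.84.
C0 = (dt - 2*K*X)/denom = (9.2 - 2*7.6*0.3)/19.84 = 0.2339.
C1 = (dt + 2*K*X)/denom = (9.2 + 2*7.6*0.3)/19.84 = 0.6935.
C2 = (2*K*(1-X) - dt)/denom = 0.0726.
O2 = C0*I2 + C1*I1 + C2*O1
   = 0.2339*66 + 0.6935*40 + 0.0726*136
   = 53.05 m^3/s.

53.05


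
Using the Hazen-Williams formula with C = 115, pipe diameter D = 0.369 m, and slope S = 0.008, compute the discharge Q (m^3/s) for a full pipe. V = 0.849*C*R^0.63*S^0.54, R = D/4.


For a full circular pipe, R = D/4 = 0.369/4 = 0.0922 m.
V = 0.849 * 115 * 0.0922^0.63 * 0.008^0.54
  = 0.849 * 115 * 0.222807 * 0.073734
  = 1.604 m/s.
Pipe area A = pi*D^2/4 = pi*0.369^2/4 = 0.1069 m^2.
Q = A * V = 0.1069 * 1.604 = 0.1715 m^3/s.

0.1715


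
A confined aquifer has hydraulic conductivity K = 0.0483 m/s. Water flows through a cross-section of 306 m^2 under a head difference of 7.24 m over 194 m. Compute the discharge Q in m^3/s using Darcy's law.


Darcy's law: Q = K * A * i, where i = dh/L.
Hydraulic gradient i = 7.24 / 194 = 0.03732.
Q = 0.0483 * 306 * 0.03732
  = 0.5516 m^3/s.

0.5516


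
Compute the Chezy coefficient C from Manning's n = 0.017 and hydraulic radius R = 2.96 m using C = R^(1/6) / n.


The Chezy coefficient relates to Manning's n through C = R^(1/6) / n.
R^(1/6) = 2.96^(1/6) = 1.198253.
C = 1.198253 / 0.017 = 70.49 m^(1/2)/s.

70.49


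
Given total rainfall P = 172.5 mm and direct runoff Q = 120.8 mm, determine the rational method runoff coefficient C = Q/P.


The runoff coefficient C = runoff depth / rainfall depth.
C = 120.8 / 172.5
  = 0.7003.

0.7003


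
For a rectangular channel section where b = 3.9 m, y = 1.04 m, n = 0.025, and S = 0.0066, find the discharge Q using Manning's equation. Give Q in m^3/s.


For a rectangular channel, the cross-sectional area A = b * y = 3.9 * 1.04 = 4.06 m^2.
The wetted perimeter P = b + 2y = 3.9 + 2*1.04 = 5.98 m.
Hydraulic radius R = A/P = 4.06/5.98 = 0.6783 m.
Velocity V = (1/n)*R^(2/3)*S^(1/2) = (1/0.025)*0.6783^(2/3)*0.0066^(1/2) = 2.5086 m/s.
Discharge Q = A * V = 4.06 * 2.5086 = 10.175 m^3/s.

10.175


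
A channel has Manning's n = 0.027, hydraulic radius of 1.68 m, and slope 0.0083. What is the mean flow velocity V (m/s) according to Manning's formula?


Manning's equation gives V = (1/n) * R^(2/3) * S^(1/2).
First, compute R^(2/3) = 1.68^(2/3) = 1.4132.
Next, S^(1/2) = 0.0083^(1/2) = 0.091104.
Then 1/n = 1/0.027 = 37.04.
V = 37.04 * 1.4132 * 0.091104 = 4.7685 m/s.

4.7685


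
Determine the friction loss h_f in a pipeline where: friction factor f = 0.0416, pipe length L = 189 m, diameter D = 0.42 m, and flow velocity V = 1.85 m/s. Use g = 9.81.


Darcy-Weisbach equation: h_f = f * (L/D) * V^2/(2g).
f * L/D = 0.0416 * 189/0.42 = 18.72.
V^2/(2g) = 1.85^2 / (2*9.81) = 3.4225 / 19.62 = 0.1744 m.
h_f = 18.72 * 0.1744 = 3.266 m.

3.266


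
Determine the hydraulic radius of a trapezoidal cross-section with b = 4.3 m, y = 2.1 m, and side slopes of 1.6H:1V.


For a trapezoidal section with side slope z:
A = (b + z*y)*y = (4.3 + 1.6*2.1)*2.1 = 16.086 m^2.
P = b + 2*y*sqrt(1 + z^2) = 4.3 + 2*2.1*sqrt(1 + 1.6^2) = 12.225 m.
R = A/P = 16.086 / 12.225 = 1.3159 m.

1.3159


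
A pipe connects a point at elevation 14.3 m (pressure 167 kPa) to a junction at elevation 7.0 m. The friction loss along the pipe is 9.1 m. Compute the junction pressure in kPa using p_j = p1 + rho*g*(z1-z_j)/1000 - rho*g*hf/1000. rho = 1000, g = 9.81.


Junction pressure: p_j = p1 + rho*g*(z1 - z_j)/1000 - rho*g*hf/1000.
Elevation term = 1000*9.81*(14.3 - 7.0)/1000 = 71.613 kPa.
Friction term = 1000*9.81*9.1/1000 = 89.271 kPa.
p_j = 167 + 71.613 - 89.271 = 149.34 kPa.

149.34


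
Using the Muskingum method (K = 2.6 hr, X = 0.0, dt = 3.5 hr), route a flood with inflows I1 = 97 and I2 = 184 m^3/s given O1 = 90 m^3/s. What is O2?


Muskingum coefficients:
denom = 2*K*(1-X) + dt = 2*2.6*(1-0.0) + 3.5 = 8.7.
C0 = (dt - 2*K*X)/denom = (3.5 - 2*2.6*0.0)/8.7 = 0.4023.
C1 = (dt + 2*K*X)/denom = (3.5 + 2*2.6*0.0)/8.7 = 0.4023.
C2 = (2*K*(1-X) - dt)/denom = 0.1954.
O2 = C0*I2 + C1*I1 + C2*O1
   = 0.4023*184 + 0.4023*97 + 0.1954*90
   = 130.63 m^3/s.

130.63


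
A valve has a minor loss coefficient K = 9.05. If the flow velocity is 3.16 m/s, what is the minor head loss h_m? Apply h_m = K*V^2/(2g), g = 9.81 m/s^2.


Minor loss formula: h_m = K * V^2/(2g).
V^2 = 3.16^2 = 9.9856.
V^2/(2g) = 9.9856 / 19.62 = 0.509 m.
h_m = 9.05 * 0.509 = 4.606 m.

4.606


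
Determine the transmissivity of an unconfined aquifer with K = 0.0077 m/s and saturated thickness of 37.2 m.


Transmissivity is defined as T = K * h.
T = 0.0077 * 37.2
  = 0.2864 m^2/s.

0.2864


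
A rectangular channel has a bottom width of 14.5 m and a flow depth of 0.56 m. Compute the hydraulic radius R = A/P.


For a rectangular section:
Flow area A = b * y = 14.5 * 0.56 = 8.12 m^2.
Wetted perimeter P = b + 2y = 14.5 + 2*0.56 = 15.62 m.
Hydraulic radius R = A/P = 8.12 / 15.62 = 0.5198 m.

0.5198


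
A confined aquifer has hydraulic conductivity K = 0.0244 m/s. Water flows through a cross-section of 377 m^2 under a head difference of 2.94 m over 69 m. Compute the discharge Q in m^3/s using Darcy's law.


Darcy's law: Q = K * A * i, where i = dh/L.
Hydraulic gradient i = 2.94 / 69 = 0.042609.
Q = 0.0244 * 377 * 0.042609
  = 0.3919 m^3/s.

0.3919


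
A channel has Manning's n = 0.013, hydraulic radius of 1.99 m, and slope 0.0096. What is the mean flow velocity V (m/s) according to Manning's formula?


Manning's equation gives V = (1/n) * R^(2/3) * S^(1/2).
First, compute R^(2/3) = 1.99^(2/3) = 1.5821.
Next, S^(1/2) = 0.0096^(1/2) = 0.09798.
Then 1/n = 1/0.013 = 76.92.
V = 76.92 * 1.5821 * 0.09798 = 11.9242 m/s.

11.9242


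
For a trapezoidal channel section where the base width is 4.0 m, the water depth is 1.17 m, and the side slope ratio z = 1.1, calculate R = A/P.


For a trapezoidal section with side slope z:
A = (b + z*y)*y = (4.0 + 1.1*1.17)*1.17 = 6.186 m^2.
P = b + 2*y*sqrt(1 + z^2) = 4.0 + 2*1.17*sqrt(1 + 1.1^2) = 7.479 m.
R = A/P = 6.186 / 7.479 = 0.8271 m.

0.8271


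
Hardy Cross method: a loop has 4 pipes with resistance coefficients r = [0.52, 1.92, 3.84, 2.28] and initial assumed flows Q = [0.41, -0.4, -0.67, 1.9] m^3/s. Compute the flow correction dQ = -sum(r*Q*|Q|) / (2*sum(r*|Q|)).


Numerator terms (r*Q*|Q|): 0.52*0.41*|0.41| = 0.0874; 1.92*-0.4*|-0.4| = -0.3072; 3.84*-0.67*|-0.67| = -1.7238; 2.28*1.9*|1.9| = 8.2308.
Sum of numerator = 6.2872.
Denominator terms (r*|Q|): 0.52*|0.41| = 0.2132; 1.92*|-0.4| = 0.768; 3.84*|-0.67| = 2.5728; 2.28*|1.9| = 4.332.
2 * sum of denominator = 2 * 7.886 = 15.772.
dQ = -6.2872 / 15.772 = -0.3986 m^3/s.

-0.3986


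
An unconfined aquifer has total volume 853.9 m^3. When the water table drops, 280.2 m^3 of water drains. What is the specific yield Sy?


Specific yield Sy = Volume drained / Total volume.
Sy = 280.2 / 853.9
   = 0.3281.

0.3281


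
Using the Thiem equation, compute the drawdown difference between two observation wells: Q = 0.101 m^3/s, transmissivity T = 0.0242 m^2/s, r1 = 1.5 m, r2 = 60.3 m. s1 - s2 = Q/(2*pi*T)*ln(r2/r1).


Thiem equation: s1 - s2 = Q/(2*pi*T) * ln(r2/r1).
ln(r2/r1) = ln(60.3/1.5) = 3.6939.
Q/(2*pi*T) = 0.101 / (2*pi*0.0242) = 0.101 / 0.1521 = 0.6642.
s1 - s2 = 0.6642 * 3.6939 = 2.4536 m.

2.4536


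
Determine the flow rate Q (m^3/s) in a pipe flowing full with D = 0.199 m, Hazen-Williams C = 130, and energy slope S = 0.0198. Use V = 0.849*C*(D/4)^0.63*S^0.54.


For a full circular pipe, R = D/4 = 0.199/4 = 0.0498 m.
V = 0.849 * 130 * 0.0498^0.63 * 0.0198^0.54
  = 0.849 * 130 * 0.151001 * 0.120282
  = 2.0046 m/s.
Pipe area A = pi*D^2/4 = pi*0.199^2/4 = 0.0311 m^2.
Q = A * V = 0.0311 * 2.0046 = 0.0623 m^3/s.

0.0623


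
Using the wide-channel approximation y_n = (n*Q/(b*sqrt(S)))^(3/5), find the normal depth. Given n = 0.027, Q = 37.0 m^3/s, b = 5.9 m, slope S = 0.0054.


We use the wide-channel approximation y_n = (n*Q/(b*sqrt(S)))^(3/5).
sqrt(S) = sqrt(0.0054) = 0.073485.
Numerator: n*Q = 0.027 * 37.0 = 0.999.
Denominator: b*sqrt(S) = 5.9 * 0.073485 = 0.433561.
arg = 2.3042.
y_n = 2.3042^(3/5) = 1.6501 m.

1.6501


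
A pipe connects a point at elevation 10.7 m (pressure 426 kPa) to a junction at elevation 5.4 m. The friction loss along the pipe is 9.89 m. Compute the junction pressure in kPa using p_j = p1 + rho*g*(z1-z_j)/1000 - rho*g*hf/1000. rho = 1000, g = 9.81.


Junction pressure: p_j = p1 + rho*g*(z1 - z_j)/1000 - rho*g*hf/1000.
Elevation term = 1000*9.81*(10.7 - 5.4)/1000 = 51.993 kPa.
Friction term = 1000*9.81*9.89/1000 = 97.021 kPa.
p_j = 426 + 51.993 - 97.021 = 380.97 kPa.

380.97


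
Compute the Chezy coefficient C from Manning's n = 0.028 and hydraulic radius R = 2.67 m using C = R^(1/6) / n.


The Chezy coefficient relates to Manning's n through C = R^(1/6) / n.
R^(1/6) = 2.67^(1/6) = 1.177837.
C = 1.177837 / 0.028 = 42.07 m^(1/2)/s.

42.07


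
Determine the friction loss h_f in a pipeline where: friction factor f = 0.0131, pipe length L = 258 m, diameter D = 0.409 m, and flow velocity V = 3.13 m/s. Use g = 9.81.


Darcy-Weisbach equation: h_f = f * (L/D) * V^2/(2g).
f * L/D = 0.0131 * 258/0.409 = 8.2636.
V^2/(2g) = 3.13^2 / (2*9.81) = 9.7969 / 19.62 = 0.4993 m.
h_f = 8.2636 * 0.4993 = 4.126 m.

4.126


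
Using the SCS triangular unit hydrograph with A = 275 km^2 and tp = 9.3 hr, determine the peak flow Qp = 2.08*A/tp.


SCS formula: Qp = 2.08 * A / tp.
Qp = 2.08 * 275 / 9.3
   = 572.0 / 9.3
   = 61.51 m^3/s per cm.

61.51


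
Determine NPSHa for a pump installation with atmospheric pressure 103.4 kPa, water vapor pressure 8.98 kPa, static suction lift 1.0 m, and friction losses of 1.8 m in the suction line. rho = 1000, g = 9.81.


NPSHa = p_atm/(rho*g) - z_s - hf_s - p_vap/(rho*g).
p_atm/(rho*g) = 103.4*1000 / (1000*9.81) = 10.54 m.
p_vap/(rho*g) = 8.98*1000 / (1000*9.81) = 0.915 m.
NPSHa = 10.54 - 1.0 - 1.8 - 0.915
      = 6.82 m.

6.82


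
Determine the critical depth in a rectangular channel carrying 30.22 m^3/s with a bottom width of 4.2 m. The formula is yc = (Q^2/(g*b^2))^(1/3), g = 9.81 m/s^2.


Using yc = (Q^2 / (g * b^2))^(1/3):
Q^2 = 30.22^2 = 913.25.
g * b^2 = 9.81 * 4.2^2 = 9.81 * 17.64 = 173.05.
Q^2 / (g*b^2) = 913.25 / 173.05 = 5.2774.
yc = 5.2774^(1/3) = 1.741 m.

1.741


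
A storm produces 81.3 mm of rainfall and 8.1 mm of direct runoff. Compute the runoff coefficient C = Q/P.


The runoff coefficient C = runoff depth / rainfall depth.
C = 8.1 / 81.3
  = 0.0996.

0.0996


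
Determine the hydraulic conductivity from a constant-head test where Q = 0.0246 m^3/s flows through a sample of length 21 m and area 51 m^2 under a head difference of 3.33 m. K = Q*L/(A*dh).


From K = Q*L / (A*dh):
Numerator: Q*L = 0.0246 * 21 = 0.5166.
Denominator: A*dh = 51 * 3.33 = 169.83.
K = 0.5166 / 169.83 = 0.003042 m/s.

0.003042


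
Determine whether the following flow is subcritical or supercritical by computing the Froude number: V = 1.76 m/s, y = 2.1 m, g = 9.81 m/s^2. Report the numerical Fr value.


The Froude number is defined as Fr = V / sqrt(g*y).
g*y = 9.81 * 2.1 = 20.601.
sqrt(g*y) = sqrt(20.601) = 4.5388.
Fr = 1.76 / 4.5388 = 0.3878.
Since Fr < 1, the flow is subcritical.

0.3878


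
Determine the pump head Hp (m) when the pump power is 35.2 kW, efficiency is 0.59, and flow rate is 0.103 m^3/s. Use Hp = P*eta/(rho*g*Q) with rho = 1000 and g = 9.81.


Pump head formula: Hp = P * eta / (rho * g * Q).
Numerator: P * eta = 35.2 * 1000 * 0.59 = 20768.0 W.
Denominator: rho * g * Q = 1000 * 9.81 * 0.103 = 1010.43.
Hp = 20768.0 / 1010.43 = 20.55 m.

20.55


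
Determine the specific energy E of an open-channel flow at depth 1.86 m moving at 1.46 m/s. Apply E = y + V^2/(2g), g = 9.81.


Specific energy E = y + V^2/(2g).
Velocity head = V^2/(2g) = 1.46^2 / (2*9.81) = 2.1316 / 19.62 = 0.1086 m.
E = 1.86 + 0.1086 = 1.9686 m.

1.9686


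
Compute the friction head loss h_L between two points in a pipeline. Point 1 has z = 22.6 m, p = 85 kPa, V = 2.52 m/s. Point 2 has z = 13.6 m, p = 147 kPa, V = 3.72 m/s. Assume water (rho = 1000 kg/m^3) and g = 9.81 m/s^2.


Total head at each section: H = z + p/(rho*g) + V^2/(2g).
H1 = 22.6 + 85*1000/(1000*9.81) + 2.52^2/(2*9.81)
   = 22.6 + 8.665 + 0.3237
   = 31.588 m.
H2 = 13.6 + 147*1000/(1000*9.81) + 3.72^2/(2*9.81)
   = 13.6 + 14.985 + 0.7053
   = 29.29 m.
h_L = H1 - H2 = 31.588 - 29.29 = 2.298 m.

2.298


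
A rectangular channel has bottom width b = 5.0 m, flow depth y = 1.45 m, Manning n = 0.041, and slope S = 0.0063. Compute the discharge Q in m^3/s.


For a rectangular channel, the cross-sectional area A = b * y = 5.0 * 1.45 = 7.25 m^2.
The wetted perimeter P = b + 2y = 5.0 + 2*1.45 = 7.9 m.
Hydraulic radius R = A/P = 7.25/7.9 = 0.9177 m.
Velocity V = (1/n)*R^(2/3)*S^(1/2) = (1/0.041)*0.9177^(2/3)*0.0063^(1/2) = 1.8282 m/s.
Discharge Q = A * V = 7.25 * 1.8282 = 13.255 m^3/s.

13.255


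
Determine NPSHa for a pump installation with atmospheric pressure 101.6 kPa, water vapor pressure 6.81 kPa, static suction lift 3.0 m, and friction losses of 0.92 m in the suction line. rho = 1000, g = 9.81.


NPSHa = p_atm/(rho*g) - z_s - hf_s - p_vap/(rho*g).
p_atm/(rho*g) = 101.6*1000 / (1000*9.81) = 10.357 m.
p_vap/(rho*g) = 6.81*1000 / (1000*9.81) = 0.694 m.
NPSHa = 10.357 - 3.0 - 0.92 - 0.694
      = 5.74 m.

5.74


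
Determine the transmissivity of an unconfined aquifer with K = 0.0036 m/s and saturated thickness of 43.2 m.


Transmissivity is defined as T = K * h.
T = 0.0036 * 43.2
  = 0.1555 m^2/s.

0.1555


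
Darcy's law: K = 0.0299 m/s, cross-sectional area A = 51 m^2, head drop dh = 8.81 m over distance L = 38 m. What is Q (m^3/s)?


Darcy's law: Q = K * A * i, where i = dh/L.
Hydraulic gradient i = 8.81 / 38 = 0.231842.
Q = 0.0299 * 51 * 0.231842
  = 0.3535 m^3/s.

0.3535


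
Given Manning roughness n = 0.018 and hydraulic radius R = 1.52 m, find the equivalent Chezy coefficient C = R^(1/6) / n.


The Chezy coefficient relates to Manning's n through C = R^(1/6) / n.
R^(1/6) = 1.52^(1/6) = 1.072278.
C = 1.072278 / 0.018 = 59.57 m^(1/2)/s.

59.57


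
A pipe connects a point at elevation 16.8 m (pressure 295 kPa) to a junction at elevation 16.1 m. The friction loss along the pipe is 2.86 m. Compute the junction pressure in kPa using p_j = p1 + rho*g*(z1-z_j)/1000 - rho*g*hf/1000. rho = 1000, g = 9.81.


Junction pressure: p_j = p1 + rho*g*(z1 - z_j)/1000 - rho*g*hf/1000.
Elevation term = 1000*9.81*(16.8 - 16.1)/1000 = 6.867 kPa.
Friction term = 1000*9.81*2.86/1000 = 28.057 kPa.
p_j = 295 + 6.867 - 28.057 = 273.81 kPa.

273.81


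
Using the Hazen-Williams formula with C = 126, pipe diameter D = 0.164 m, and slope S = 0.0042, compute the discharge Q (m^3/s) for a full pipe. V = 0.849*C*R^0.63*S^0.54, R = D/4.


For a full circular pipe, R = D/4 = 0.164/4 = 0.041 m.
V = 0.849 * 126 * 0.041^0.63 * 0.0042^0.54
  = 0.849 * 126 * 0.133676 * 0.052066
  = 0.7445 m/s.
Pipe area A = pi*D^2/4 = pi*0.164^2/4 = 0.0211 m^2.
Q = A * V = 0.0211 * 0.7445 = 0.0157 m^3/s.

0.0157


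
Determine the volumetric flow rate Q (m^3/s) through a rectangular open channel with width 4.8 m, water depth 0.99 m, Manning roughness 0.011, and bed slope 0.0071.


For a rectangular channel, the cross-sectional area A = b * y = 4.8 * 0.99 = 4.75 m^2.
The wetted perimeter P = b + 2y = 4.8 + 2*0.99 = 6.78 m.
Hydraulic radius R = A/P = 4.75/6.78 = 0.7009 m.
Velocity V = (1/n)*R^(2/3)*S^(1/2) = (1/0.011)*0.7009^(2/3)*0.0071^(1/2) = 6.0441 m/s.
Discharge Q = A * V = 4.75 * 6.0441 = 28.722 m^3/s.

28.722


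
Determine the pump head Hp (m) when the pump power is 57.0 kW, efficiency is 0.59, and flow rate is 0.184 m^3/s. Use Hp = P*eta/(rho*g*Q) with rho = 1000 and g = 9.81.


Pump head formula: Hp = P * eta / (rho * g * Q).
Numerator: P * eta = 57.0 * 1000 * 0.59 = 33630.0 W.
Denominator: rho * g * Q = 1000 * 9.81 * 0.184 = 1805.04.
Hp = 33630.0 / 1805.04 = 18.63 m.

18.63


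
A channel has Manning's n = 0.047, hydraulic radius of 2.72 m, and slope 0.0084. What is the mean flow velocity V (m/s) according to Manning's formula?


Manning's equation gives V = (1/n) * R^(2/3) * S^(1/2).
First, compute R^(2/3) = 2.72^(2/3) = 1.9486.
Next, S^(1/2) = 0.0084^(1/2) = 0.091652.
Then 1/n = 1/0.047 = 21.28.
V = 21.28 * 1.9486 * 0.091652 = 3.7997 m/s.

3.7997


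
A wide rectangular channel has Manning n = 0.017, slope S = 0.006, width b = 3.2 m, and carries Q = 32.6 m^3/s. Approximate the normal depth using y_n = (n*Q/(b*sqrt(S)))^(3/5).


We use the wide-channel approximation y_n = (n*Q/(b*sqrt(S)))^(3/5).
sqrt(S) = sqrt(0.006) = 0.07746.
Numerator: n*Q = 0.017 * 32.6 = 0.5542.
Denominator: b*sqrt(S) = 3.2 * 0.07746 = 0.247872.
arg = 2.2358.
y_n = 2.2358^(3/5) = 1.6206 m.

1.6206


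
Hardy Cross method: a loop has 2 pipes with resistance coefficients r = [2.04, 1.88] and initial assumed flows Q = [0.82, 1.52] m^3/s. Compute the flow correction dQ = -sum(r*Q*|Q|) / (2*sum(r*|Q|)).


Numerator terms (r*Q*|Q|): 2.04*0.82*|0.82| = 1.3717; 1.88*1.52*|1.52| = 4.3436.
Sum of numerator = 5.7152.
Denominator terms (r*|Q|): 2.04*|0.82| = 1.6728; 1.88*|1.52| = 2.8576.
2 * sum of denominator = 2 * 4.5304 = 9.0608.
dQ = -5.7152 / 9.0608 = -0.6308 m^3/s.

-0.6308


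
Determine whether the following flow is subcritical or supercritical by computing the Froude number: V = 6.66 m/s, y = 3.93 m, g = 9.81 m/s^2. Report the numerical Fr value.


The Froude number is defined as Fr = V / sqrt(g*y).
g*y = 9.81 * 3.93 = 38.5533.
sqrt(g*y) = sqrt(38.5533) = 6.2091.
Fr = 6.66 / 6.2091 = 1.0726.
Since Fr > 1, the flow is supercritical.

1.0726


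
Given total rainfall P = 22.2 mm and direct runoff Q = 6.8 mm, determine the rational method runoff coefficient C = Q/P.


The runoff coefficient C = runoff depth / rainfall depth.
C = 6.8 / 22.2
  = 0.3063.

0.3063


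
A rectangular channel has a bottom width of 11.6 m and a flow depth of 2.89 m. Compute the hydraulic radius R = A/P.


For a rectangular section:
Flow area A = b * y = 11.6 * 2.89 = 33.52 m^2.
Wetted perimeter P = b + 2y = 11.6 + 2*2.89 = 17.38 m.
Hydraulic radius R = A/P = 33.52 / 17.38 = 1.9289 m.

1.9289


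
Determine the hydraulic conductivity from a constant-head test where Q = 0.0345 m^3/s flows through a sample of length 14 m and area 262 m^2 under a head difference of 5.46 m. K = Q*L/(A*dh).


From K = Q*L / (A*dh):
Numerator: Q*L = 0.0345 * 14 = 0.483.
Denominator: A*dh = 262 * 5.46 = 1430.52.
K = 0.483 / 1430.52 = 0.000338 m/s.

0.000338


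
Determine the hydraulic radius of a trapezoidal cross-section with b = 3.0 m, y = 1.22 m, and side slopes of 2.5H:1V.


For a trapezoidal section with side slope z:
A = (b + z*y)*y = (3.0 + 2.5*1.22)*1.22 = 7.381 m^2.
P = b + 2*y*sqrt(1 + z^2) = 3.0 + 2*1.22*sqrt(1 + 2.5^2) = 9.57 m.
R = A/P = 7.381 / 9.57 = 0.7713 m.

0.7713


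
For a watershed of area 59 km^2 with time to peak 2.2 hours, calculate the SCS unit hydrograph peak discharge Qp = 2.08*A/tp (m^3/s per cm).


SCS formula: Qp = 2.08 * A / tp.
Qp = 2.08 * 59 / 2.2
   = 122.72 / 2.2
   = 55.78 m^3/s per cm.

55.78


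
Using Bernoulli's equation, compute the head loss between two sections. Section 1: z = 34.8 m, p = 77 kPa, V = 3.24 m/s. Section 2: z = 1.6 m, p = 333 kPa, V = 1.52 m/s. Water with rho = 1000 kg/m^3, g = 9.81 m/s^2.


Total head at each section: H = z + p/(rho*g) + V^2/(2g).
H1 = 34.8 + 77*1000/(1000*9.81) + 3.24^2/(2*9.81)
   = 34.8 + 7.849 + 0.535
   = 43.184 m.
H2 = 1.6 + 333*1000/(1000*9.81) + 1.52^2/(2*9.81)
   = 1.6 + 33.945 + 0.1178
   = 35.663 m.
h_L = H1 - H2 = 43.184 - 35.663 = 7.521 m.

7.521


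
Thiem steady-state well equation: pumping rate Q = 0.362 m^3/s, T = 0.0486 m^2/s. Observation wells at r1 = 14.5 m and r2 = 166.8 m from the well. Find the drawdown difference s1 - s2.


Thiem equation: s1 - s2 = Q/(2*pi*T) * ln(r2/r1).
ln(r2/r1) = ln(166.8/14.5) = 2.4426.
Q/(2*pi*T) = 0.362 / (2*pi*0.0486) = 0.362 / 0.3054 = 1.1855.
s1 - s2 = 1.1855 * 2.4426 = 2.8957 m.

2.8957


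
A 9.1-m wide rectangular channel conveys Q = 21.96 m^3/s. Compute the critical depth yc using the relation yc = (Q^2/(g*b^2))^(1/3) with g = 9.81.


Using yc = (Q^2 / (g * b^2))^(1/3):
Q^2 = 21.96^2 = 482.24.
g * b^2 = 9.81 * 9.1^2 = 9.81 * 82.81 = 812.37.
Q^2 / (g*b^2) = 482.24 / 812.37 = 0.5936.
yc = 0.5936^(1/3) = 0.8404 m.

0.8404
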